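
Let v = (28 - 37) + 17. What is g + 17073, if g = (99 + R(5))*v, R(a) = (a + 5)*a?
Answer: 18265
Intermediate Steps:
R(a) = a*(5 + a) (R(a) = (5 + a)*a = a*(5 + a))
v = 8 (v = -9 + 17 = 8)
g = 1192 (g = (99 + 5*(5 + 5))*8 = (99 + 5*10)*8 = (99 + 50)*8 = 149*8 = 1192)
g + 17073 = 1192 + 17073 = 18265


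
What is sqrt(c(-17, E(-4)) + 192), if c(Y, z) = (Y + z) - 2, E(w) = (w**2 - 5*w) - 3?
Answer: sqrt(206) ≈ 14.353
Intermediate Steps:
E(w) = -3 + w**2 - 5*w
c(Y, z) = -2 + Y + z
sqrt(c(-17, E(-4)) + 192) = sqrt((-2 - 17 + (-3 + (-4)**2 - 5*(-4))) + 192) = sqrt((-2 - 17 + (-3 + 16 + 20)) + 192) = sqrt((-2 - 17 + 33) + 192) = sqrt(14 + 192) = sqrt(206)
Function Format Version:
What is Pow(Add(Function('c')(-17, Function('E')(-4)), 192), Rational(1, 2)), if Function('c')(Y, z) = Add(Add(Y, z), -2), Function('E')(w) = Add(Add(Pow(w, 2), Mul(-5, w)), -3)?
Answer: Pow(206, Rational(1, 2)) ≈ 14.353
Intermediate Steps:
Function('E')(w) = Add(-3, Pow(w, 2), Mul(-5, w))
Function('c')(Y, z) = Add(-2, Y, z)
Pow(Add(Function('c')(-17, Function('E')(-4)), 192), Rational(1, 2)) = Pow(Add(Add(-2, -17, Add(-3, Pow(-4, 2), Mul(-5, -4))), 192), Rational(1, 2)) = Pow(Add(Add(-2, -17, Add(-3, 16, 20)), 192), Rational(1, 2)) = Pow(Add(Add(-2, -17, 33), 192), Rational(1, 2)) = Pow(Add(14, 192), Rational(1, 2)) = Pow(206, Rational(1, 2))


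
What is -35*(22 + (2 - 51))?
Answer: 945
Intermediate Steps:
-35*(22 + (2 - 51)) = -35*(22 - 49) = -35*(-27) = 945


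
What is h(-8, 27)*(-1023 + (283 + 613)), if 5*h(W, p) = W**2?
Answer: -8128/5 ≈ -1625.6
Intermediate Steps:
h(W, p) = W**2/5
h(-8, 27)*(-1023 + (283 + 613)) = ((1/5)*(-8)**2)*(-1023 + (283 + 613)) = ((1/5)*64)*(-1023 + 896) = (64/5)*(-127) = -8128/5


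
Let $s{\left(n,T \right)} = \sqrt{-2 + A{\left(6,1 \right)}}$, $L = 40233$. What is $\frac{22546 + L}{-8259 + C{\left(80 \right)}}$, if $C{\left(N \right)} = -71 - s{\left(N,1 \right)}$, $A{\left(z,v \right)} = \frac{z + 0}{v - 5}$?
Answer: $- \frac{149414020}{19825401} + \frac{62779 i \sqrt{14}}{138777807} \approx -7.5365 + 0.0016926 i$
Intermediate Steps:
$A{\left(z,v \right)} = \frac{z}{-5 + v}$
$s{\left(n,T \right)} = \frac{i \sqrt{14}}{2}$ ($s{\left(n,T \right)} = \sqrt{-2 + \frac{6}{-5 + 1}} = \sqrt{-2 + \frac{6}{-4}} = \sqrt{-2 + 6 \left(- \frac{1}{4}\right)} = \sqrt{-2 - \frac{3}{2}} = \sqrt{- \frac{7}{2}} = \frac{i \sqrt{14}}{2}$)
$C{\left(N \right)} = -71 - \frac{i \sqrt{14}}{2}$
$\frac{22546 + L}{-8259 + C{\left(80 \right)}} = \frac{22546 + 40233}{-8259 - \left(71 + \frac{i \sqrt{14}}{2}\right)} = \frac{62779}{-8330 - \frac{i \sqrt{14}}{2}}$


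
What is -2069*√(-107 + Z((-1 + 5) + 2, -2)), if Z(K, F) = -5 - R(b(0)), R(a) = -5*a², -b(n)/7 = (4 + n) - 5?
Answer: -2069*√133 ≈ -23861.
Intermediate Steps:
b(n) = 7 - 7*n (b(n) = -7*((4 + n) - 5) = -7*(-1 + n) = 7 - 7*n)
Z(K, F) = 240 (Z(K, F) = -5 - (-5)*(7 - 7*0)² = -5 - (-5)*(7 + 0)² = -5 - (-5)*7² = -5 - (-5)*49 = -5 - 1*(-245) = -5 + 245 = 240)
-2069*√(-107 + Z((-1 + 5) + 2, -2)) = -2069*√(-107 + 240) = -2069*√133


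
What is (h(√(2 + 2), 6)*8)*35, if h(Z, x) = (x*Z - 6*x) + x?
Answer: -5040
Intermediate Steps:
h(Z, x) = -5*x + Z*x (h(Z, x) = (Z*x - 6*x) + x = (-6*x + Z*x) + x = -5*x + Z*x)
(h(√(2 + 2), 6)*8)*35 = ((6*(-5 + √(2 + 2)))*8)*35 = ((6*(-5 + √4))*8)*35 = ((6*(-5 + 2))*8)*35 = ((6*(-3))*8)*35 = -18*8*35 = -144*35 = -5040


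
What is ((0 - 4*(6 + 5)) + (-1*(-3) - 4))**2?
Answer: 2025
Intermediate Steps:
((0 - 4*(6 + 5)) + (-1*(-3) - 4))**2 = ((0 - 4*11) + (3 - 4))**2 = ((0 - 44) - 1)**2 = (-44 - 1)**2 = (-45)**2 = 2025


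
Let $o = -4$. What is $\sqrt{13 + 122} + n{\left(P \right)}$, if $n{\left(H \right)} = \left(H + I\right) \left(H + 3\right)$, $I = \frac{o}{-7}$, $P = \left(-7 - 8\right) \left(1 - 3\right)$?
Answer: $\frac{7062}{7} + 3 \sqrt{15} \approx 1020.5$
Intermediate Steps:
$P = 30$ ($P = \left(-15\right) \left(-2\right) = 30$)
$I = \frac{4}{7}$ ($I = - \frac{4}{-7} = \left(-4\right) \left(- \frac{1}{7}\right) = \frac{4}{7} \approx 0.57143$)
$n{\left(H \right)} = \left(3 + H\right) \left(\frac{4}{7} + H\right)$ ($n{\left(H \right)} = \left(H + \frac{4}{7}\right) \left(H + 3\right) = \left(\frac{4}{7} + H\right) \left(3 + H\right) = \left(3 + H\right) \left(\frac{4}{7} + H\right)$)
$\sqrt{13 + 122} + n{\left(P \right)} = \sqrt{13 + 122} + \left(\frac{12}{7} + 30^{2} + \frac{25}{7} \cdot 30\right) = \sqrt{135} + \left(\frac{12}{7} + 900 + \frac{750}{7}\right) = 3 \sqrt{15} + \frac{7062}{7} = \frac{7062}{7} + 3 \sqrt{15}$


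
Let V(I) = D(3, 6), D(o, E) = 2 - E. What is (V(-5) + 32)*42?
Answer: 1176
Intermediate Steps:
V(I) = -4 (V(I) = 2 - 1*6 = 2 - 6 = -4)
(V(-5) + 32)*42 = (-4 + 32)*42 = 28*42 = 1176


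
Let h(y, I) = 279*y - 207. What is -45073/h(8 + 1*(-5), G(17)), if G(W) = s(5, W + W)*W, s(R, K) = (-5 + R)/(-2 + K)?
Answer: -6439/90 ≈ -71.544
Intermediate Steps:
s(R, K) = (-5 + R)/(-2 + K)
G(W) = 0 (G(W) = ((-5 + 5)/(-2 + (W + W)))*W = (0/(-2 + 2*W))*W = 0*W = 0)
h(y, I) = -207 + 279*y
-45073/h(8 + 1*(-5), G(17)) = -45073/(-207 + 279*(8 + 1*(-5))) = -45073/(-207 + 279*(8 - 5)) = -45073/(-207 + 279*3) = -45073/(-207 + 837) = -45073/630 = -45073*1/630 = -6439/90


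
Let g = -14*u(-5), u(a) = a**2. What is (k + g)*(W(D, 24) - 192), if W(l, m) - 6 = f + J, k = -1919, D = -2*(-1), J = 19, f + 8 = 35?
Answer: 317660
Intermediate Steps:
f = 27 (f = -8 + 35 = 27)
D = 2
W(l, m) = 52 (W(l, m) = 6 + (27 + 19) = 6 + 46 = 52)
g = -350 (g = -14*(-5)**2 = -14*25 = -350)
(k + g)*(W(D, 24) - 192) = (-1919 - 350)*(52 - 192) = -2269*(-140) = 317660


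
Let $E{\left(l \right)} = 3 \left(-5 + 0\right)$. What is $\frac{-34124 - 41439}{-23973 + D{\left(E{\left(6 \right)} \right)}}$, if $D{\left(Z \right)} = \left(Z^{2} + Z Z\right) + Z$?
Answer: $\frac{75563}{23538} \approx 3.2103$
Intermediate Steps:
$E{\left(l \right)} = -15$ ($E{\left(l \right)} = 3 \left(-5\right) = -15$)
$D{\left(Z \right)} = Z + 2 Z^{2}$ ($D{\left(Z \right)} = \left(Z^{2} + Z^{2}\right) + Z = 2 Z^{2} + Z = Z + 2 Z^{2}$)
$\frac{-34124 - 41439}{-23973 + D{\left(E{\left(6 \right)} \right)}} = \frac{-34124 - 41439}{-23973 - 15 \left(1 + 2 \left(-15\right)\right)} = - \frac{75563}{-23973 - 15 \left(1 - 30\right)} = - \frac{75563}{-23973 - -435} = - \frac{75563}{-23973 + 435} = - \frac{75563}{-23538} = \left(-75563\right) \left(- \frac{1}{23538}\right) = \frac{75563}{23538}$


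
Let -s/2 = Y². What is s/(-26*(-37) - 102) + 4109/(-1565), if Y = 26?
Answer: -282481/67295 ≈ -4.1977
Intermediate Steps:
s = -1352 (s = -2*26² = -2*676 = -1352)
s/(-26*(-37) - 102) + 4109/(-1565) = -1352/(-26*(-37) - 102) + 4109/(-1565) = -1352/(962 - 102) + 4109*(-1/1565) = -1352/860 - 4109/1565 = -1352*1/860 - 4109/1565 = -338/215 - 4109/1565 = -282481/67295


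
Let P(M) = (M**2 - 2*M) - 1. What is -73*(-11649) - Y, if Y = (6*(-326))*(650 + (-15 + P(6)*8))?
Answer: 2452341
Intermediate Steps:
P(M) = -1 + M**2 - 2*M
Y = -1601964 (Y = (6*(-326))*(650 + (-15 + (-1 + 6**2 - 2*6)*8)) = -1956*(650 + (-15 + (-1 + 36 - 12)*8)) = -1956*(650 + (-15 + 23*8)) = -1956*(650 + (-15 + 184)) = -1956*(650 + 169) = -1956*819 = -1601964)
-73*(-11649) - Y = -73*(-11649) - 1*(-1601964) = 850377 + 1601964 = 2452341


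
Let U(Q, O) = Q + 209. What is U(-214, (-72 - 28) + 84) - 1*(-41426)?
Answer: 41421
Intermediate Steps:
U(Q, O) = 209 + Q
U(-214, (-72 - 28) + 84) - 1*(-41426) = (209 - 214) - 1*(-41426) = -5 + 41426 = 41421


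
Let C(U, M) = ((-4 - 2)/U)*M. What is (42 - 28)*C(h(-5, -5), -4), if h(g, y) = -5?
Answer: -336/5 ≈ -67.200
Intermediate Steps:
C(U, M) = -6*M/U (C(U, M) = (-6/U)*M = -6*M/U)
(42 - 28)*C(h(-5, -5), -4) = (42 - 28)*(-6*(-4)/(-5)) = 14*(-6*(-4)*(-1/5)) = 14*(-24/5) = -336/5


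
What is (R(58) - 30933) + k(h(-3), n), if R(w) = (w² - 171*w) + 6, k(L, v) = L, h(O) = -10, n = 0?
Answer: -37491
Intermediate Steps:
R(w) = 6 + w² - 171*w
(R(58) - 30933) + k(h(-3), n) = ((6 + 58² - 171*58) - 30933) - 10 = ((6 + 3364 - 9918) - 30933) - 10 = (-6548 - 30933) - 10 = -37481 - 10 = -37491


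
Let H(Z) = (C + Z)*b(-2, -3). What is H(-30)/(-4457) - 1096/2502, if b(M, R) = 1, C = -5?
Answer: -2398651/5575707 ≈ -0.43020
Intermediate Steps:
H(Z) = -5 + Z (H(Z) = (-5 + Z)*1 = -5 + Z)
H(-30)/(-4457) - 1096/2502 = (-5 - 30)/(-4457) - 1096/2502 = -35*(-1/4457) - 1096*1/2502 = 35/4457 - 548/1251 = -2398651/5575707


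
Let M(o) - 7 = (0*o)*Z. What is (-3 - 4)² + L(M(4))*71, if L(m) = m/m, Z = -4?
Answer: 120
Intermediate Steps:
M(o) = 7 (M(o) = 7 + (0*o)*(-4) = 7 + 0*(-4) = 7 + 0 = 7)
L(m) = 1
(-3 - 4)² + L(M(4))*71 = (-3 - 4)² + 1*71 = (-7)² + 71 = 49 + 71 = 120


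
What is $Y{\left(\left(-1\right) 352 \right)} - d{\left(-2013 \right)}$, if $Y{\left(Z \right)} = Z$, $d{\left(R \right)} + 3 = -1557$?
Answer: $1208$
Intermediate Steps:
$d{\left(R \right)} = -1560$ ($d{\left(R \right)} = -3 - 1557 = -1560$)
$Y{\left(\left(-1\right) 352 \right)} - d{\left(-2013 \right)} = \left(-1\right) 352 - -1560 = -352 + 1560 = 1208$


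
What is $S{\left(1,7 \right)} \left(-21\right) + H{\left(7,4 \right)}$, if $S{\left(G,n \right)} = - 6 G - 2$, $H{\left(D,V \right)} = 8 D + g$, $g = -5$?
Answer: $219$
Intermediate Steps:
$H{\left(D,V \right)} = -5 + 8 D$ ($H{\left(D,V \right)} = 8 D - 5 = -5 + 8 D$)
$S{\left(G,n \right)} = -2 - 6 G$
$S{\left(1,7 \right)} \left(-21\right) + H{\left(7,4 \right)} = \left(-2 - 6\right) \left(-21\right) + \left(-5 + 8 \cdot 7\right) = \left(-2 - 6\right) \left(-21\right) + \left(-5 + 56\right) = \left(-8\right) \left(-21\right) + 51 = 168 + 51 = 219$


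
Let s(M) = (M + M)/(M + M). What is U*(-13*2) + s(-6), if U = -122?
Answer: 3173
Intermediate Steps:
s(M) = 1 (s(M) = (2*M)/((2*M)) = (2*M)*(1/(2*M)) = 1)
U*(-13*2) + s(-6) = -(-1586)*2 + 1 = -122*(-26) + 1 = 3172 + 1 = 3173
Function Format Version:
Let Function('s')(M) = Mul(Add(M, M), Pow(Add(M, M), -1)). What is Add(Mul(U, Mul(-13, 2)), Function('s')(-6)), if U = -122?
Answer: 3173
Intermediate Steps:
Function('s')(M) = 1 (Function('s')(M) = Mul(Mul(2, M), Pow(Mul(2, M), -1)) = Mul(Mul(2, M), Mul(Rational(1, 2), Pow(M, -1))) = 1)
Add(Mul(U, Mul(-13, 2)), Function('s')(-6)) = Add(Mul(-122, Mul(-13, 2)), 1) = Add(Mul(-122, -26), 1) = Add(3172, 1) = 3173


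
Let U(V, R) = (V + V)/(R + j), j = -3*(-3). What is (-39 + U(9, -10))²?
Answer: 3249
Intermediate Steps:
j = 9
U(V, R) = 2*V/(9 + R) (U(V, R) = (V + V)/(R + 9) = (2*V)/(9 + R) = 2*V/(9 + R))
(-39 + U(9, -10))² = (-39 + 2*9/(9 - 10))² = (-39 + 2*9/(-1))² = (-39 + 2*9*(-1))² = (-39 - 18)² = (-57)² = 3249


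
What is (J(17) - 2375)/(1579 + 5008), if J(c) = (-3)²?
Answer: -338/941 ≈ -0.35919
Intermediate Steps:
J(c) = 9
(J(17) - 2375)/(1579 + 5008) = (9 - 2375)/(1579 + 5008) = -2366/6587 = -2366*1/6587 = -338/941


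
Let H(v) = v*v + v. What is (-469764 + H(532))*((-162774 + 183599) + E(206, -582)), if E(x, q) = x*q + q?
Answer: 18555440992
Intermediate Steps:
E(x, q) = q + q*x (E(x, q) = q*x + q = q + q*x)
H(v) = v + v**2 (H(v) = v**2 + v = v + v**2)
(-469764 + H(532))*((-162774 + 183599) + E(206, -582)) = (-469764 + 532*(1 + 532))*((-162774 + 183599) - 582*(1 + 206)) = (-469764 + 532*533)*(20825 - 582*207) = (-469764 + 283556)*(20825 - 120474) = -186208*(-99649) = 18555440992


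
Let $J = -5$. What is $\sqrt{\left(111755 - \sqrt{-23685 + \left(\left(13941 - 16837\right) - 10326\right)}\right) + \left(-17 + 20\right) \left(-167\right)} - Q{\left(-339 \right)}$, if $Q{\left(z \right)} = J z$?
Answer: $-1695 + \sqrt{111254 - i \sqrt{36907}} \approx -1361.5 - 0.28798 i$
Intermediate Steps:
$Q{\left(z \right)} = - 5 z$
$\sqrt{\left(111755 - \sqrt{-23685 + \left(\left(13941 - 16837\right) - 10326\right)}\right) + \left(-17 + 20\right) \left(-167\right)} - Q{\left(-339 \right)} = \sqrt{\left(111755 - \sqrt{-23685 + \left(\left(13941 - 16837\right) - 10326\right)}\right) + \left(-17 + 20\right) \left(-167\right)} - \left(-5\right) \left(-339\right) = \sqrt{\left(111755 - \sqrt{-23685 - 13222}\right) + 3 \left(-167\right)} - 1695 = \sqrt{\left(111755 - \sqrt{-23685 - 13222}\right) - 501} - 1695 = \sqrt{\left(111755 - \sqrt{-36907}\right) - 501} - 1695 = \sqrt{\left(111755 - i \sqrt{36907}\right) - 501} - 1695 = \sqrt{111254 - i \sqrt{36907}} - 1695 = -1695 + \sqrt{111254 - i \sqrt{36907}}$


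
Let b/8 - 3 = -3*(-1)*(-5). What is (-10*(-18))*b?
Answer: -17280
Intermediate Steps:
b = -96 (b = 24 + 8*(-3*(-1)*(-5)) = 24 + 8*(3*(-5)) = 24 + 8*(-15) = 24 - 120 = -96)
(-10*(-18))*b = -10*(-18)*(-96) = 180*(-96) = -17280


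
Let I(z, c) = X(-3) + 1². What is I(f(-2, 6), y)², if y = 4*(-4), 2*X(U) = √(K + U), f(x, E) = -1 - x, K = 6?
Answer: 7/4 + √3 ≈ 3.4821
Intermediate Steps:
X(U) = √(6 + U)/2
y = -16
I(z, c) = 1 + √3/2 (I(z, c) = √(6 - 3)/2 + 1² = √3/2 + 1 = 1 + √3/2)
I(f(-2, 6), y)² = (1 + √3/2)²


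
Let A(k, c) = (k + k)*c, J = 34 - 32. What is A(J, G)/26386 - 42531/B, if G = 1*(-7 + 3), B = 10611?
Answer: -187065457/46663641 ≈ -4.0088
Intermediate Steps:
J = 2
G = -4 (G = 1*(-4) = -4)
A(k, c) = 2*c*k (A(k, c) = (2*k)*c = 2*c*k)
A(J, G)/26386 - 42531/B = (2*(-4)*2)/26386 - 42531/10611 = -16*1/26386 - 42531*1/10611 = -8/13193 - 14177/3537 = -187065457/46663641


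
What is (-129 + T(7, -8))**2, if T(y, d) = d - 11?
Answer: 21904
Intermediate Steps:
T(y, d) = -11 + d
(-129 + T(7, -8))**2 = (-129 + (-11 - 8))**2 = (-129 - 19)**2 = (-148)**2 = 21904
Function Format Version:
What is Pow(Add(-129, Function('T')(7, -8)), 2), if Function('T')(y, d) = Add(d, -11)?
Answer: 21904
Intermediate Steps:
Function('T')(y, d) = Add(-11, d)
Pow(Add(-129, Function('T')(7, -8)), 2) = Pow(Add(-129, Add(-11, -8)), 2) = Pow(Add(-129, -19), 2) = Pow(-148, 2) = 21904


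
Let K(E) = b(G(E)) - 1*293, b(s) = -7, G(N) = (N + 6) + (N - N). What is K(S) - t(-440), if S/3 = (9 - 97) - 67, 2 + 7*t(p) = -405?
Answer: -1693/7 ≈ -241.86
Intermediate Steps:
G(N) = 6 + N (G(N) = (6 + N) + 0 = 6 + N)
t(p) = -407/7 (t(p) = -2/7 + (1/7)*(-405) = -2/7 - 405/7 = -407/7)
S = -465 (S = 3*((9 - 97) - 67) = 3*(-88 - 67) = 3*(-155) = -465)
K(E) = -300 (K(E) = -7 - 1*293 = -7 - 293 = -300)
K(S) - t(-440) = -300 - 1*(-407/7) = -300 + 407/7 = -1693/7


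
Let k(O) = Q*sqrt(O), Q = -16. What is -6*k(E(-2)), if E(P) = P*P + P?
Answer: 96*sqrt(2) ≈ 135.76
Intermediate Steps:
E(P) = P + P**2 (E(P) = P**2 + P = P + P**2)
k(O) = -16*sqrt(O)
-6*k(E(-2)) = -(-96)*sqrt(-2*(1 - 2)) = -(-96)*sqrt(-2*(-1)) = -(-96)*sqrt(2) = 96*sqrt(2)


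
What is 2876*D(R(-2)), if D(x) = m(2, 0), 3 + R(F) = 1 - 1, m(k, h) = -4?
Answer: -11504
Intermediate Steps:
R(F) = -3 (R(F) = -3 + (1 - 1) = -3 + 0 = -3)
D(x) = -4
2876*D(R(-2)) = 2876*(-4) = -11504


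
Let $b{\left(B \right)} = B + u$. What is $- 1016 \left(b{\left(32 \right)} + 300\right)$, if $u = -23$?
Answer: $-313944$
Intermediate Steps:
$b{\left(B \right)} = -23 + B$ ($b{\left(B \right)} = B - 23 = -23 + B$)
$- 1016 \left(b{\left(32 \right)} + 300\right) = - 1016 \left(\left(-23 + 32\right) + 300\right) = - 1016 \left(9 + 300\right) = \left(-1016\right) 309 = -313944$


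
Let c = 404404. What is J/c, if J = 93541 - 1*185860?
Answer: -92319/404404 ≈ -0.22828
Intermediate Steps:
J = -92319 (J = 93541 - 185860 = -92319)
J/c = -92319/404404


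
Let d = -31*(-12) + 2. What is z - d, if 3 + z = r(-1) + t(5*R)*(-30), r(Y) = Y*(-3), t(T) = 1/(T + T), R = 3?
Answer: -375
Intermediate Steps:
d = 374 (d = 372 + 2 = 374)
t(T) = 1/(2*T)
r(Y) = -3*Y
z = -1 (z = -3 + (-3*(-1) + (1/(2*((5*3))))*(-30)) = -3 + (3 + ((1/2)/15)*(-30)) = -3 + (3 + ((1/2)*(1/15))*(-30)) = -3 + (3 + (1/30)*(-30)) = -3 + (3 - 1) = -3 + 2 = -1)
z - d = -1 - 1*374 = -1 - 374 = -375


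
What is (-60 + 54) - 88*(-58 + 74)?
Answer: -1414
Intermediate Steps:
(-60 + 54) - 88*(-58 + 74) = -6 - 88*16 = -6 - 1408 = -1414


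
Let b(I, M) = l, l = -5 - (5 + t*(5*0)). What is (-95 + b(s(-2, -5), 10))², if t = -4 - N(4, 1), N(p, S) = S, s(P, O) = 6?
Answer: 11025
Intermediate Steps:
t = -5 (t = -4 - 1*1 = -4 - 1 = -5)
l = -10 (l = -5 - (5 - 25*0) = -5 - (5 - 5*0) = -5 - (5 + 0) = -5 - 1*5 = -5 - 5 = -10)
b(I, M) = -10
(-95 + b(s(-2, -5), 10))² = (-95 - 10)² = (-105)² = 11025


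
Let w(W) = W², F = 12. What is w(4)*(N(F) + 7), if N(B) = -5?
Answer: 32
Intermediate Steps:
w(4)*(N(F) + 7) = 4²*(-5 + 7) = 16*2 = 32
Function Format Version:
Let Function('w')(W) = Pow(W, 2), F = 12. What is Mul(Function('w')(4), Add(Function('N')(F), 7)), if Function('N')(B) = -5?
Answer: 32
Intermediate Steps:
Mul(Function('w')(4), Add(Function('N')(F), 7)) = Mul(Pow(4, 2), Add(-5, 7)) = Mul(16, 2) = 32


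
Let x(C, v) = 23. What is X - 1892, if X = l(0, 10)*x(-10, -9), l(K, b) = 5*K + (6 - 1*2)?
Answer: -1800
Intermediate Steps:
l(K, b) = 4 + 5*K (l(K, b) = 5*K + (6 - 2) = 5*K + 4 = 4 + 5*K)
X = 92 (X = (4 + 5*0)*23 = (4 + 0)*23 = 4*23 = 92)
X - 1892 = 92 - 1892 = -1800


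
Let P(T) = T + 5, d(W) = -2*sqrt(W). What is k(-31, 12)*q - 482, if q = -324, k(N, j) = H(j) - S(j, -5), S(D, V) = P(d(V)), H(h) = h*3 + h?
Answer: -14414 - 648*I*sqrt(5) ≈ -14414.0 - 1449.0*I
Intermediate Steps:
H(h) = 4*h (H(h) = 3*h + h = 4*h)
P(T) = 5 + T
S(D, V) = 5 - 2*sqrt(V)
k(N, j) = -5 + 4*j + 2*I*sqrt(5) (k(N, j) = 4*j - (5 - 2*I*sqrt(5)) = 4*j + (-5 + 2*I*sqrt(5)) = -5 + 4*j + 2*I*sqrt(5))
k(-31, 12)*q - 482 = (-5 + 4*12 + 2*I*sqrt(5))*(-324) - 482 = (-5 + 48 + 2*I*sqrt(5))*(-324) - 482 = (43 + 2*I*sqrt(5))*(-324) - 482 = (-13932 - 648*I*sqrt(5)) - 482 = -14414 - 648*I*sqrt(5)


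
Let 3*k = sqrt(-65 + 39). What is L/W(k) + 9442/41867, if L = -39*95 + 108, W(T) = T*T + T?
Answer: 193670123/209335 + 97119*I*sqrt(26)/910 ≈ 925.17 + 544.19*I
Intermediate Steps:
k = I*sqrt(26)/3 (k = sqrt(-65 + 39)/3 = sqrt(-26)/3 = (I*sqrt(26))/3 = I*sqrt(26)/3 ≈ 1.6997*I)
W(T) = T + T**2 (W(T) = T**2 + T = T + T**2)
L = -3597 (L = -3705 + 108 = -3597)
L/W(k) + 9442/41867 = -3597*(-3*I*sqrt(26)/(26*(1 + I*sqrt(26)/3))) + 9442/41867 = -3597*(-3*I*sqrt(26)/(26*(1 + I*sqrt(26)/3))) + 9442*(1/41867) = -(-10791)*I*sqrt(26)/(26*(1 + I*sqrt(26)/3)) + 9442/41867 = 10791*I*sqrt(26)/(26*(1 + I*sqrt(26)/3)) + 9442/41867 = 9442/41867 + 10791*I*sqrt(26)/(26*(1 + I*sqrt(26)/3))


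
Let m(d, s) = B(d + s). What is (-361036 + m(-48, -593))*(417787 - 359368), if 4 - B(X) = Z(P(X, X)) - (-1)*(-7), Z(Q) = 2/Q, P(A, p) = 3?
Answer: -21090758421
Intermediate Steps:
B(X) = 31/3 (B(X) = 4 - (2/3 - (-1)*(-7)) = 4 - (2*(⅓) - 1*7) = 4 - (⅔ - 7) = 4 - 1*(-19/3) = 4 + 19/3 = 31/3)
m(d, s) = 31/3
(-361036 + m(-48, -593))*(417787 - 359368) = (-361036 + 31/3)*(417787 - 359368) = -1083077/3*58419 = -21090758421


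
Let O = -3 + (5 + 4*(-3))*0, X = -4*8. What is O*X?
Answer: 96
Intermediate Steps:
X = -32
O = -3 (O = -3 + (5 - 12)*0 = -3 - 7*0 = -3 + 0 = -3)
O*X = -3*(-32) = 96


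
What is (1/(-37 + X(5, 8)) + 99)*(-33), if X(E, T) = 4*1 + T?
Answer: -81642/25 ≈ -3265.7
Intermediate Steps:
X(E, T) = 4 + T
(1/(-37 + X(5, 8)) + 99)*(-33) = (1/(-37 + (4 + 8)) + 99)*(-33) = (1/(-37 + 12) + 99)*(-33) = (1/(-25) + 99)*(-33) = (-1/25 + 99)*(-33) = (2474/25)*(-33) = -81642/25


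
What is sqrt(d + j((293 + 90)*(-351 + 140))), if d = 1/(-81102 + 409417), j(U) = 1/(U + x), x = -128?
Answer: 9*I*sqrt(81157437043410)/26574144415 ≈ 0.003051*I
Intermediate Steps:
j(U) = 1/(-128 + U) (j(U) = 1/(U - 128) = 1/(-128 + U))
d = 1/328315 ≈ 3.0459e-6
sqrt(d + j((293 + 90)*(-351 + 140))) = sqrt(1/328315 + 1/(-128 + (293 + 90)*(-351 + 140))) = sqrt(1/328315 + 1/(-128 + 383*(-211))) = sqrt(1/328315 + 1/(-128 - 80813)) = sqrt(1/328315 + 1/(-80941)) = sqrt(1/328315 - 1/80941) = sqrt(-247374/26574144415) = 9*I*sqrt(81157437043410)/26574144415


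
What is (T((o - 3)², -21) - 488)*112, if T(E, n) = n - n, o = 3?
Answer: -54656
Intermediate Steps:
T(E, n) = 0
(T((o - 3)², -21) - 488)*112 = (0 - 488)*112 = -488*112 = -54656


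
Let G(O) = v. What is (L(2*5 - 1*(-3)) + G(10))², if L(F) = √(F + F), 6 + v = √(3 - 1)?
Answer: (-6 + √2 + √26)² ≈ 0.26341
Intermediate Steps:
v = -6 + √2 (v = -6 + √(3 - 1) = -6 + √2 ≈ -4.5858)
G(O) = -6 + √2
L(F) = √2*√F (L(F) = √(2*F) = √2*√F)
(L(2*5 - 1*(-3)) + G(10))² = (√2*√(2*5 - 1*(-3)) + (-6 + √2))² = (√2*√(10 + 3) + (-6 + √2))² = (√2*√13 + (-6 + √2))² = (√26 + (-6 + √2))² = (-6 + √2 + √26)²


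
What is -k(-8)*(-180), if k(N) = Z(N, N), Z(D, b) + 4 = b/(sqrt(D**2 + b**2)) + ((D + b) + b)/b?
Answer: -180 - 90*sqrt(2) ≈ -307.28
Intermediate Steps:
Z(D, b) = -4 + b/sqrt(D**2 + b**2) + (D + 2*b)/b (Z(D, b) = -4 + (b/(sqrt(D**2 + b**2)) + ((D + b) + b)/b) = -4 + (b/sqrt(D**2 + b**2) + (D + 2*b)/b) = -4 + b/sqrt(D**2 + b**2) + (D + 2*b)/b)
k(N) = -1 + N*sqrt(2)/(2*sqrt(N**2)) (k(N) = -2 + N/N + N/sqrt(N**2 + N**2) = -2 + 1 + N/sqrt(2*N**2) = -2 + 1 + N*(sqrt(2)/(2*sqrt(N**2))) = -2 + 1 + N*sqrt(2)/(2*sqrt(N**2)) = -1 + N*sqrt(2)/(2*sqrt(N**2)))
-k(-8)*(-180) = -(-1 + (1/2)*(-8)*sqrt(2)/sqrt((-8)**2))*(-180) = -(-1 + (1/2)*(-8)*sqrt(2)/sqrt(64))*(-180) = -(-1 + (1/2)*(-8)*sqrt(2)*(1/8))*(-180) = -(-1 - sqrt(2)/2)*(-180) = -(180 + 90*sqrt(2)) = -180 - 90*sqrt(2)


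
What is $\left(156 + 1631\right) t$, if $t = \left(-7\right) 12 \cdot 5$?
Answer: $-750540$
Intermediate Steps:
$t = -420$ ($t = \left(-84\right) 5 = -420$)
$\left(156 + 1631\right) t = \left(156 + 1631\right) \left(-420\right) = 1787 \left(-420\right) = -750540$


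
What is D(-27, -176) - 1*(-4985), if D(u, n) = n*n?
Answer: 35961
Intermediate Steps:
D(u, n) = n²
D(-27, -176) - 1*(-4985) = (-176)² - 1*(-4985) = 30976 + 4985 = 35961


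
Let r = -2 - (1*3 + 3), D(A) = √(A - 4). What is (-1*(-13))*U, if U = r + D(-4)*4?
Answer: -104 + 104*I*√2 ≈ -104.0 + 147.08*I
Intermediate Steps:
D(A) = √(-4 + A)
r = -8 (r = -2 - (3 + 3) = -2 - 1*6 = -2 - 6 = -8)
U = -8 + 8*I*√2 (U = -8 + √(-4 - 4)*4 = -8 + √(-8)*4 = -8 + (2*I*√2)*4 = -8 + 8*I*√2 ≈ -8.0 + 11.314*I)
(-1*(-13))*U = (-1*(-13))*(-8 + 8*I*√2) = 13*(-8 + 8*I*√2) = -104 + 104*I*√2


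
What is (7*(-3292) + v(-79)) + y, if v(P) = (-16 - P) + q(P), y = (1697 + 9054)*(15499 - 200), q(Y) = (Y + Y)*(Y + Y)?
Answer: 164481532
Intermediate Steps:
q(Y) = 4*Y**2 (q(Y) = (2*Y)*(2*Y) = 4*Y**2)
y = 164479549 (y = 10751*15299 = 164479549)
v(P) = -16 - P + 4*P**2 (v(P) = (-16 - P) + 4*P**2 = -16 - P + 4*P**2)
(7*(-3292) + v(-79)) + y = (7*(-3292) + (-16 - 1*(-79) + 4*(-79)**2)) + 164479549 = (-23044 + (-16 + 79 + 4*6241)) + 164479549 = (-23044 + (-16 + 79 + 24964)) + 164479549 = (-23044 + 25027) + 164479549 = 1983 + 164479549 = 164481532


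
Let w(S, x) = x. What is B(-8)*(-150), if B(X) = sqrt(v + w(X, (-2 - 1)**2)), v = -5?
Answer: -300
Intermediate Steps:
B(X) = 2 (B(X) = sqrt(-5 + (-2 - 1)**2) = sqrt(-5 + (-3)**2) = sqrt(-5 + 9) = sqrt(4) = 2)
B(-8)*(-150) = 2*(-150) = -300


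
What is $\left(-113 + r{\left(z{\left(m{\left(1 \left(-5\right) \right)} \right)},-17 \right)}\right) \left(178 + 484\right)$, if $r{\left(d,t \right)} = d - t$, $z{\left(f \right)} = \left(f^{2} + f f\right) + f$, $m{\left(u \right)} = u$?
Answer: $-33762$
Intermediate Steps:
$z{\left(f \right)} = f + 2 f^{2}$ ($z{\left(f \right)} = \left(f^{2} + f^{2}\right) + f = 2 f^{2} + f = f + 2 f^{2}$)
$\left(-113 + r{\left(z{\left(m{\left(1 \left(-5\right) \right)} \right)},-17 \right)}\right) \left(178 + 484\right) = \left(-113 - \left(-17 - 1 \left(-5\right) \left(1 + 2 \cdot 1 \left(-5\right)\right)\right)\right) \left(178 + 484\right) = \left(-113 - \left(-17 + 5 \left(1 + 2 \left(-5\right)\right)\right)\right) 662 = \left(-113 - \left(-17 + 5 \left(1 - 10\right)\right)\right) 662 = \left(-113 + \left(\left(-5\right) \left(-9\right) + 17\right)\right) 662 = \left(-113 + \left(45 + 17\right)\right) 662 = \left(-113 + 62\right) 662 = \left(-51\right) 662 = -33762$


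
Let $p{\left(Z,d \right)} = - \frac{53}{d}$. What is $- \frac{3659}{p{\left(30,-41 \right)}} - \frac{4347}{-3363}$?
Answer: $- \frac{168094502}{59413} \approx -2829.3$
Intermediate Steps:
$- \frac{3659}{p{\left(30,-41 \right)}} - \frac{4347}{-3363} = - \frac{3659}{\left(-53\right) \frac{1}{-41}} - \frac{4347}{-3363} = - \frac{3659}{\left(-53\right) \left(- \frac{1}{41}\right)} - - \frac{1449}{1121} = - \frac{3659}{\frac{53}{41}} + \frac{1449}{1121} = \left(-3659\right) \frac{41}{53} + \frac{1449}{1121} = - \frac{150019}{53} + \frac{1449}{1121} = - \frac{168094502}{59413}$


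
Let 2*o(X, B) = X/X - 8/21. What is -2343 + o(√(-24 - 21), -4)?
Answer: -98393/42 ≈ -2342.7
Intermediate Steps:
o(X, B) = 13/42 (o(X, B) = (X/X - 8/21)/2 = (1 - 8*1/21)/2 = (1 - 8/21)/2 = (½)*(13/21) = 13/42)
-2343 + o(√(-24 - 21), -4) = -2343 + 13/42 = -98393/42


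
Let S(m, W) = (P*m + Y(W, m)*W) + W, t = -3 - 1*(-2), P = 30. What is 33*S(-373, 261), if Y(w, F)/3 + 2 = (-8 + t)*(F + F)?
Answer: 173070711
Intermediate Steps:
t = -1 (t = -3 + 2 = -1)
Y(w, F) = -6 - 54*F (Y(w, F) = -6 + 3*((-8 - 1)*(F + F)) = -6 + 3*(-18*F) = -6 - 54*F)
S(m, W) = W + 30*m + W*(-6 - 54*m) (S(m, W) = (30*m + (-6 - 54*m)*W) + W = (30*m + W*(-6 - 54*m)) + W = W + 30*m + W*(-6 - 54*m))
33*S(-373, 261) = 33*(-5*261 + 30*(-373) - 54*261*(-373)) = 33*(-1305 - 11190 + 5257062) = 33*5244567 = 173070711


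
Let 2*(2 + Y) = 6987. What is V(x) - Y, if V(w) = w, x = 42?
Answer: -6899/2 ≈ -3449.5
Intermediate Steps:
Y = 6983/2 (Y = -2 + (1/2)*6987 = -2 + 6987/2 = 6983/2 ≈ 3491.5)
V(x) - Y = 42 - 1*6983/2 = 42 - 6983/2 = -6899/2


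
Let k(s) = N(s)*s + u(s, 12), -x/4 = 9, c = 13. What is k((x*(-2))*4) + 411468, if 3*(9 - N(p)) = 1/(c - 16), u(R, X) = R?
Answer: 414380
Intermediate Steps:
x = -36 (x = -4*9 = -36)
N(p) = 82/9 (N(p) = 9 - 1/(3*(13 - 16)) = 9 - ⅓/(-3) = 9 - ⅓*(-⅓) = 9 + ⅑ = 82/9)
k(s) = 91*s/9 (k(s) = 82*s/9 + s = 91*s/9)
k((x*(-2))*4) + 411468 = 91*(-36*(-2)*4)/9 + 411468 = 91*(72*4)/9 + 411468 = (91/9)*288 + 411468 = 2912 + 411468 = 414380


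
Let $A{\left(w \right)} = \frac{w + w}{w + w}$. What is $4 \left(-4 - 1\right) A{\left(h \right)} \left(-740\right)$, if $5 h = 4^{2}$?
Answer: $14800$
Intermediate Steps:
$h = \frac{16}{5}$ ($h = \frac{4^{2}}{5} = \frac{1}{5} \cdot 16 = \frac{16}{5} \approx 3.2$)
$A{\left(w \right)} = 1$ ($A{\left(w \right)} = \frac{2 w}{2 w} = 2 w \frac{1}{2 w} = 1$)
$4 \left(-4 - 1\right) A{\left(h \right)} \left(-740\right) = 4 \left(-4 - 1\right) 1 \left(-740\right) = 4 \left(-5\right) 1 \left(-740\right) = \left(-20\right) 1 \left(-740\right) = \left(-20\right) \left(-740\right) = 14800$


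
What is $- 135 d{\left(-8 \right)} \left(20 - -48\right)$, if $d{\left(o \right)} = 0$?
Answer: $0$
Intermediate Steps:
$- 135 d{\left(-8 \right)} \left(20 - -48\right) = \left(-135\right) 0 \left(20 - -48\right) = 0 \left(20 + 48\right) = 0 \cdot 68 = 0$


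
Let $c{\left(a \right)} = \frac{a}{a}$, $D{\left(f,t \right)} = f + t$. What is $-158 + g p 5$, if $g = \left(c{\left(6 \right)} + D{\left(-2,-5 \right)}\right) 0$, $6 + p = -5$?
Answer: $-158$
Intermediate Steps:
$p = -11$ ($p = -6 - 5 = -11$)
$c{\left(a \right)} = 1$
$g = 0$ ($g = \left(1 - 7\right) 0 = \left(-6\right) 0 = 0$)
$-158 + g p 5 = -158 + 0 \left(\left(-11\right) 5\right) = -158 + 0 \left(-55\right) = -158 + 0 = -158$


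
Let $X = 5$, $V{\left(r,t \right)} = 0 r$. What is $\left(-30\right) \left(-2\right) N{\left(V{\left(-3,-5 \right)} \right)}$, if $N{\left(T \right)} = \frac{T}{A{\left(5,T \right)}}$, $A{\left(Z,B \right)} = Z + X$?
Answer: $0$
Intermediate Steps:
$V{\left(r,t \right)} = 0$
$A{\left(Z,B \right)} = 5 + Z$ ($A{\left(Z,B \right)} = Z + 5 = 5 + Z$)
$N{\left(T \right)} = \frac{T}{10}$ ($N{\left(T \right)} = \frac{T}{5 + 5} = \frac{T}{10}$)
$\left(-30\right) \left(-2\right) N{\left(V{\left(-3,-5 \right)} \right)} = \left(-30\right) \left(-2\right) \frac{1}{10} \cdot 0 = 60 \cdot 0 = 0$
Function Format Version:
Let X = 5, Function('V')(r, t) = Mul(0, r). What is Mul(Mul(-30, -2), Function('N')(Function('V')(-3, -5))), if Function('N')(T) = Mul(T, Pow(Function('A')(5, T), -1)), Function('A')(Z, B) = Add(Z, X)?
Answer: 0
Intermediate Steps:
Function('V')(r, t) = 0
Function('A')(Z, B) = Add(5, Z) (Function('A')(Z, B) = Add(Z, 5) = Add(5, Z))
Function('N')(T) = Mul(Rational(1, 10), T) (Function('N')(T) = Mul(T, Pow(Add(5, 5), -1)) = Mul(T, Pow(10, -1)) = Mul(T, Rational(1, 10)) = Mul(Rational(1, 10), T))
Mul(Mul(-30, -2), Function('N')(Function('V')(-3, -5))) = Mul(Mul(-30, -2), Mul(Rational(1, 10), 0)) = Mul(60, 0) = 0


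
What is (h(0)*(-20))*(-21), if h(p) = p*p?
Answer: 0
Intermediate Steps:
h(p) = p**2
(h(0)*(-20))*(-21) = (0**2*(-20))*(-21) = (0*(-20))*(-21) = 0*(-21) = 0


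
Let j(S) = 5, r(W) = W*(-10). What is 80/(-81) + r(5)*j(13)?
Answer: -20330/81 ≈ -250.99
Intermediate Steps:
r(W) = -10*W
80/(-81) + r(5)*j(13) = 80/(-81) - 10*5*5 = 80*(-1/81) - 50*5 = -80/81 - 250 = -20330/81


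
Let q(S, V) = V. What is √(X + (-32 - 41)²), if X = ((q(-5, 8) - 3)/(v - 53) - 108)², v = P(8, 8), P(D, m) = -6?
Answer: √59216378/59 ≈ 130.43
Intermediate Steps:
v = -6
X = 40666129/3481 (X = ((8 - 3)/(-6 - 53) - 108)² = (5/(-59) - 108)² = (5*(-1/59) - 108)² = (-5/59 - 108)² = (-6377/59)² = 40666129/3481 ≈ 11682.)
√(X + (-32 - 41)²) = √(40666129/3481 + (-32 - 41)²) = √(40666129/3481 + (-73)²) = √(40666129/3481 + 5329) = √(59216378/3481) = √59216378/59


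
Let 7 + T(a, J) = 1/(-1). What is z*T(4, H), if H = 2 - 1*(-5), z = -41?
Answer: 328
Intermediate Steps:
H = 7 (H = 2 + 5 = 7)
T(a, J) = -8 (T(a, J) = -7 + 1/(-1) = -7 - 1 = -8)
z*T(4, H) = -41*(-8) = 328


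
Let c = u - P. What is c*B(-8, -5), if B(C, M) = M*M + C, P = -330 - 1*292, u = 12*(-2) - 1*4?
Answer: 10098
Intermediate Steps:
u = -28 (u = -24 - 4 = -28)
P = -622 (P = -330 - 292 = -622)
c = 594 (c = -28 - 1*(-622) = -28 + 622 = 594)
B(C, M) = C + M² (B(C, M) = M² + C = C + M²)
c*B(-8, -5) = 594*(-8 + (-5)²) = 594*(-8 + 25) = 594*17 = 10098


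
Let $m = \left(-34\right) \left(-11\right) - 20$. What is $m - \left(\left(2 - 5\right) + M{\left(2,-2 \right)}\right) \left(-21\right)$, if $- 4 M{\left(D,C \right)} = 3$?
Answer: $\frac{1101}{4} \approx 275.25$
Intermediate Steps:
$M{\left(D,C \right)} = - \frac{3}{4}$ ($M{\left(D,C \right)} = \left(- \frac{1}{4}\right) 3 = - \frac{3}{4}$)
$m = 354$ ($m = 374 - 20 = 354$)
$m - \left(\left(2 - 5\right) + M{\left(2,-2 \right)}\right) \left(-21\right) = 354 - \left(\left(2 - 5\right) - \frac{3}{4}\right) \left(-21\right) = 354 - \left(-3 - \frac{3}{4}\right) \left(-21\right) = 354 - \left(- \frac{15}{4}\right) \left(-21\right) = 354 - \frac{315}{4} = \frac{1101}{4}$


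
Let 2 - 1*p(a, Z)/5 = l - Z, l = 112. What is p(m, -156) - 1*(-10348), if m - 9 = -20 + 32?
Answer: 9018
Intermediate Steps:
m = 21 (m = 9 + (-20 + 32) = 9 + 12 = 21)
p(a, Z) = -550 + 5*Z (p(a, Z) = 10 - 5*(112 - Z) = 10 + (-560 + 5*Z) = -550 + 5*Z)
p(m, -156) - 1*(-10348) = (-550 + 5*(-156)) - 1*(-10348) = (-550 - 780) + 10348 = -1330 + 10348 = 9018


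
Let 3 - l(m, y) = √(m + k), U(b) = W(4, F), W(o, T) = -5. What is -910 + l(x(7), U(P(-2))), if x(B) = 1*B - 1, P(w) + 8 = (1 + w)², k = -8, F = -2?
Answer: -907 - I*√2 ≈ -907.0 - 1.4142*I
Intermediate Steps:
P(w) = -8 + (1 + w)²
U(b) = -5
x(B) = -1 + B (x(B) = B - 1 = -1 + B)
l(m, y) = 3 - √(-8 + m) (l(m, y) = 3 - √(m - 8) = 3 - √(-8 + m))
-910 + l(x(7), U(P(-2))) = -910 + (3 - √(-8 + (-1 + 7))) = -910 + (3 - √(-8 + 6)) = -910 + (3 - √(-2)) = -910 + (3 - I*√2) = -907 - I*√2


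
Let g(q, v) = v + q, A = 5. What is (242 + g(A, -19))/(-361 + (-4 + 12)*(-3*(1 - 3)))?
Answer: -228/313 ≈ -0.72843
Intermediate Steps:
g(q, v) = q + v
(242 + g(A, -19))/(-361 + (-4 + 12)*(-3*(1 - 3))) = (242 + (5 - 19))/(-361 + (-4 + 12)*(-3*(1 - 3))) = (242 - 14)/(-361 + 8*(-3*(-2))) = 228/(-361 + 8*6) = 228/(-361 + 48) = 228/(-313) = 228*(-1/313) = -228/313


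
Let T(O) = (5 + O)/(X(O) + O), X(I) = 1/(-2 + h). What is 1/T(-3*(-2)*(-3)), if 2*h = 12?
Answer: 71/52 ≈ 1.3654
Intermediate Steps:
h = 6 (h = (½)*12 = 6)
X(I) = ¼ (X(I) = 1/(-2 + 6) = 1/4 = ¼)
T(O) = (5 + O)/(¼ + O)
1/T(-3*(-2)*(-3)) = 1/(4*(5 - 3*(-2)*(-3))/(1 + 4*(-3*(-2)*(-3)))) = 1/(4*(5 + 6*(-3))/(1 + 4*(6*(-3)))) = 1/(4*(5 - 18)/(1 + 4*(-18))) = 1/(4*(-13)/(1 - 72)) = 1/(4*(-13)/(-71)) = 1/(4*(-1/71)*(-13)) = 1/(52/71) = 71/52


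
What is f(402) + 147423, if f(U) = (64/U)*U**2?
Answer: 173151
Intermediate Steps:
f(U) = 64*U
f(402) + 147423 = 64*402 + 147423 = 25728 + 147423 = 173151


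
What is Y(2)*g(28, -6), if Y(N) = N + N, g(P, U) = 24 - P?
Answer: -16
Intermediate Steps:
Y(N) = 2*N
Y(2)*g(28, -6) = (2*2)*(24 - 1*28) = 4*(24 - 28) = 4*(-4) = -16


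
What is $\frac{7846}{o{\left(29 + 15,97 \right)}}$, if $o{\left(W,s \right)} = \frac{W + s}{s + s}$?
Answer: $\frac{1522124}{141} \approx 10795.0$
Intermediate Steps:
$o{\left(W,s \right)} = \frac{W + s}{2 s}$
$\frac{7846}{o{\left(29 + 15,97 \right)}} = \frac{7846}{\frac{1}{2} \cdot \frac{1}{97} \left(\left(29 + 15\right) + 97\right)} = \frac{7846}{\frac{1}{2} \cdot \frac{1}{97} \left(44 + 97\right)} = \frac{7846}{\frac{1}{2} \cdot \frac{1}{97} \cdot 141} = \frac{7846}{\frac{141}{194}} = 7846 \cdot \frac{194}{141} = \frac{1522124}{141}$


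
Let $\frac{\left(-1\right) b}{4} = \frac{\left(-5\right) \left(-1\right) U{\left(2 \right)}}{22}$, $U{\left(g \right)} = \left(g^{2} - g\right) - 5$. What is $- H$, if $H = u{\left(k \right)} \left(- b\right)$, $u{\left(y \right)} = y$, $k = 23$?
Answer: $\frac{690}{11} \approx 62.727$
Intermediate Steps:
$U{\left(g \right)} = -5 + g^{2} - g$
$b = \frac{30}{11}$ ($b = - 4 \frac{\left(-5\right) \left(-1\right) \left(-5 + 2^{2} - 2\right)}{22} = - 4 \cdot 5 \left(-5 + 4 - 2\right) \frac{1}{22} = - 4 \cdot 5 \left(-3\right) \frac{1}{22} = - 4 \left(\left(-15\right) \frac{1}{22}\right) = \left(-4\right) \left(- \frac{15}{22}\right) = \frac{30}{11} \approx 2.7273$)
$H = - \frac{690}{11}$ ($H = 23 \left(\left(-1\right) \frac{30}{11}\right) = 23 \left(- \frac{30}{11}\right) = - \frac{690}{11} \approx -62.727$)
$- H = \left(-1\right) \left(- \frac{690}{11}\right) = \frac{690}{11}$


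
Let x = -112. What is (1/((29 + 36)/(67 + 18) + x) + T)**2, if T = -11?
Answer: 433389124/3575881 ≈ 121.20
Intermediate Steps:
(1/((29 + 36)/(67 + 18) + x) + T)**2 = (1/((29 + 36)/(67 + 18) - 112) - 11)**2 = (1/(65/85 - 112) - 11)**2 = (1/(65*(1/85) - 112) - 11)**2 = (1/(13/17 - 112) - 11)**2 = (1/(-1891/17) - 11)**2 = (-17/1891 - 11)**2 = (-20818/1891)**2 = 433389124/3575881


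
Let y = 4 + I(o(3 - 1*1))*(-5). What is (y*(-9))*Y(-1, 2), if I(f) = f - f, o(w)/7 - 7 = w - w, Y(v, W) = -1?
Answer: 36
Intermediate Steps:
o(w) = 49 (o(w) = 49 + 7*(w - w) = 49 + 7*0 = 49 + 0 = 49)
I(f) = 0
y = 4 (y = 4 + 0*(-5) = 4 + 0 = 4)
(y*(-9))*Y(-1, 2) = (4*(-9))*(-1) = -36*(-1) = 36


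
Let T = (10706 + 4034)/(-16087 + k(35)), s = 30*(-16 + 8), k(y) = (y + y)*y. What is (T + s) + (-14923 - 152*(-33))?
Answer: -138389379/13637 ≈ -10148.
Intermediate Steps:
k(y) = 2*y² (k(y) = (2*y)*y = 2*y²)
s = -240 (s = 30*(-8) = -240)
T = -14740/13637 (T = (10706 + 4034)/(-16087 + 2*35²) = 14740/(-16087 + 2*1225) = 14740/(-16087 + 2450) = 14740/(-13637) = 14740*(-1/13637) = -14740/13637 ≈ -1.0809)
(T + s) + (-14923 - 152*(-33)) = (-14740/13637 - 240) + (-14923 - 152*(-33)) = -3287620/13637 + (-14923 + 5016) = -3287620/13637 - 9907 = -138389379/13637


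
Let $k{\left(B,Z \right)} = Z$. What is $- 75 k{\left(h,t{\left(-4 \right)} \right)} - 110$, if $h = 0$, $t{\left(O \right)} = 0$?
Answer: $-110$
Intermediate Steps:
$- 75 k{\left(h,t{\left(-4 \right)} \right)} - 110 = \left(-75\right) 0 - 110 = 0 - 110 = -110$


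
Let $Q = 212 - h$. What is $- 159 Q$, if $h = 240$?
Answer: $4452$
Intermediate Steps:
$Q = -28$ ($Q = 212 - 240 = -28$)
$- 159 Q = \left(-159\right) \left(-28\right) = 4452$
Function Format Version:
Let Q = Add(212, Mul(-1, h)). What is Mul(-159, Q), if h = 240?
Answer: 4452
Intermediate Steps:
Q = -28 (Q = Add(212, Mul(-1, 240)) = Add(212, -240) = -28)
Mul(-159, Q) = Mul(-159, -28) = 4452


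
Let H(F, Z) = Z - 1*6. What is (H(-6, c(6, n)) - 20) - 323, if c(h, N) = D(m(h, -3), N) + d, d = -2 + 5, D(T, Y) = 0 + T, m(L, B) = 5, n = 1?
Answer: -341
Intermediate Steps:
D(T, Y) = T
d = 3
c(h, N) = 8 (c(h, N) = 5 + 3 = 8)
H(F, Z) = -6 + Z (H(F, Z) = Z - 6 = -6 + Z)
(H(-6, c(6, n)) - 20) - 323 = ((-6 + 8) - 20) - 323 = (2 - 20) - 323 = -18 - 323 = -341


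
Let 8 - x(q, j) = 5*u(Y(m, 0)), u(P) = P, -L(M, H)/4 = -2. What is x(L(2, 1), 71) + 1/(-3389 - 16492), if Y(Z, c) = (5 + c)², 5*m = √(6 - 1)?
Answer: -2326078/19881 ≈ -117.00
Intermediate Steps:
m = √5/5 (m = √(6 - 1)/5 = √5/5 ≈ 0.44721)
L(M, H) = 8 (L(M, H) = -4*(-2) = 8)
x(q, j) = -117 (x(q, j) = 8 - 5*(5 + 0)² = 8 - 5*5² = 8 - 5*25 = 8 - 1*125 = 8 - 125 = -117)
x(L(2, 1), 71) + 1/(-3389 - 16492) = -117 + 1/(-3389 - 16492) = -117 + 1/(-19881) = -117 - 1/19881 = -2326078/19881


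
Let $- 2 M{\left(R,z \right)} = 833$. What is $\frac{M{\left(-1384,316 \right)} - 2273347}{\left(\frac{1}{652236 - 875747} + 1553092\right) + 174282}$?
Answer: $- \frac{1016422307297}{772174180226} \approx -1.3163$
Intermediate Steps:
$M{\left(R,z \right)} = - \frac{833}{2}$ ($M{\left(R,z \right)} = \left(- \frac{1}{2}\right) 833 = - \frac{833}{2}$)
$\frac{M{\left(-1384,316 \right)} - 2273347}{\left(\frac{1}{652236 - 875747} + 1553092\right) + 174282} = \frac{- \frac{833}{2} - 2273347}{\left(\frac{1}{652236 - 875747} + 1553092\right) + 174282} = - \frac{4547527}{2 \left(\left(\frac{1}{-223511} + 1553092\right) + 174282\right)} = - \frac{4547527}{2 \left(\left(- \frac{1}{223511} + 1553092\right) + 174282\right)} = - \frac{4547527}{2 \left(\frac{347133146011}{223511} + 174282\right)} = - \frac{4547527}{2 \cdot \frac{386087090113}{223511}} = \left(- \frac{4547527}{2}\right) \frac{223511}{386087090113} = - \frac{1016422307297}{772174180226}$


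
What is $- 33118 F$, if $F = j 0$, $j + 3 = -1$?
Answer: $0$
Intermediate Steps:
$j = -4$ ($j = -3 - 1 = -4$)
$F = 0$ ($F = \left(-4\right) 0 = 0$)
$- 33118 F = \left(-33118\right) 0 = 0$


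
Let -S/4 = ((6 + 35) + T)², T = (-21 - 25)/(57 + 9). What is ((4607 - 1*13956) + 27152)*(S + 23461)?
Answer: 328882456487/1089 ≈ 3.0200e+8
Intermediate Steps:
T = -23/33 (T = -46/66 = -46*1/66 = -23/33 ≈ -0.69697)
S = -7075600/1089 (S = -4*((6 + 35) - 23/33)² = -4*(41 - 23/33)² = -4*(1330/33)² = -4*1768900/1089 = -7075600/1089 ≈ -6497.3)
((4607 - 1*13956) + 27152)*(S + 23461) = ((4607 - 1*13956) + 27152)*(-7075600/1089 + 23461) = ((4607 - 13956) + 27152)*(18473429/1089) = (-9349 + 27152)*(18473429/1089) = 17803*(18473429/1089) = 328882456487/1089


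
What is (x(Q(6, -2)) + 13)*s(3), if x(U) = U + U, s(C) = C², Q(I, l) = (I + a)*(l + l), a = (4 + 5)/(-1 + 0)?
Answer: 333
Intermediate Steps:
a = -9 (a = 9/(-1) = 9*(-1) = -9)
Q(I, l) = 2*l*(-9 + I) (Q(I, l) = (I - 9)*(l + l) = (-9 + I)*(2*l) = 2*l*(-9 + I))
x(U) = 2*U
(x(Q(6, -2)) + 13)*s(3) = (2*(2*(-2)*(-9 + 6)) + 13)*3² = (2*(2*(-2)*(-3)) + 13)*9 = (2*12 + 13)*9 = (24 + 13)*9 = 37*9 = 333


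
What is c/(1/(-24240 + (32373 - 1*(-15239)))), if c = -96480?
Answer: -2254930560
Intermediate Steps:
c/(1/(-24240 + (32373 - 1*(-15239)))) = -(784671840 + 1470258720) = -96480/(1/(-24240 + (32373 + 15239))) = -96480/(1/(-24240 + 47612)) = -96480/(1/23372) = -96480/1/23372 = -96480*23372 = -2254930560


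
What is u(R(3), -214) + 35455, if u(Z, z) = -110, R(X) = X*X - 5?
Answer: 35345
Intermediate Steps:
R(X) = -5 + X**2 (R(X) = X**2 - 5 = -5 + X**2)
u(R(3), -214) + 35455 = -110 + 35455 = 35345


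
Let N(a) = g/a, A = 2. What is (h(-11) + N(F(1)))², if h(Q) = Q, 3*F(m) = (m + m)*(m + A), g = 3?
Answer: 361/4 ≈ 90.250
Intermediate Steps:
F(m) = 2*m*(2 + m)/3 (F(m) = ((m + m)*(m + 2))/3 = ((2*m)*(2 + m))/3 = (2*m*(2 + m))/3 = 2*m*(2 + m)/3)
N(a) = 3/a
(h(-11) + N(F(1)))² = (-11 + 3/(((⅔)*1*(2 + 1))))² = (-11 + 3/(((⅔)*1*3)))² = (-11 + 3/2)² = (-19/2)² = 361/4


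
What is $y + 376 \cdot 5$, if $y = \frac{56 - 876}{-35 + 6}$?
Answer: $\frac{55340}{29} \approx 1908.3$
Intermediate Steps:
$y = \frac{820}{29}$ ($y = - \frac{820}{-29} = \left(-820\right) \left(- \frac{1}{29}\right) = \frac{820}{29} \approx 28.276$)
$y + 376 \cdot 5 = \frac{820}{29} + 376 \cdot 5 = \frac{820}{29} + 1880 = \frac{55340}{29}$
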